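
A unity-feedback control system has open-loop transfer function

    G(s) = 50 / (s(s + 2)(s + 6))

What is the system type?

The denominator has 1 factor of s at the origin (free integrator), so this is a Type 1 system.

Type 1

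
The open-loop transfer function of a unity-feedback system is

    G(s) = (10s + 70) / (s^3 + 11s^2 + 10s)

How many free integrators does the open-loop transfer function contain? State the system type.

Factor s from the denominator: s^3 + 11s^2 + 10s = s·(s^2 + 11s + 10).
There is 1 pole at the origin, so the system is Type 1.

Type 1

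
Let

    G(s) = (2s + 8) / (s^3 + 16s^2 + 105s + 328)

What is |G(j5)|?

Substitute s = j5: numerator = 8 + j10, denominator = -72 + j400.
|G(j5)| = |8 + j10| / |-72 + j400| = 12.806 / 406.43 ≈ 0.03151.

|G(j5)| ≈ 0.03151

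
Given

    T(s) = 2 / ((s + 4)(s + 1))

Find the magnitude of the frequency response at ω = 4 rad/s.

Substitute s = j4: numerator = 2, denominator = -12 + j20.
|T(j4)| = |2| / |-12 + j20| = 2 / 23.324 ≈ 0.08575.

|T(j4)| ≈ 0.08575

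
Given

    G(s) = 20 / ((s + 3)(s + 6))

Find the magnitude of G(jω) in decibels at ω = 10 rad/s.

|G(j10)|_dB ≈ -15.7 dB

Substitute s = j10: numerator = 20, denominator = -82 + j90.
|G(j10)| = |20| / |-82 + j90| = 20 / 121.75 ≈ 0.1643.
In decibels: 20·log₁₀(0.1643) ≈ -15.7 dB.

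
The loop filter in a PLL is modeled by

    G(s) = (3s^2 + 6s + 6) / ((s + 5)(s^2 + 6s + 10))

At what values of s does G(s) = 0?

s = -1 ± j

Set the numerator to zero: 3s^2 + 6s + 6 = 0, i.e. 3·(s^2 + 2s + 2) = 0.
Factoring: (s^2 + 2s + 2) = 0.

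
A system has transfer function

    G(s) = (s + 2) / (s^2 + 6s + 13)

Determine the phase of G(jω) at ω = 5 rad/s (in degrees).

At s = j5: numerator = 2 + j5, denominator = -12 + j30.
∠G = ∠num − ∠den = 68.199° − (111.80°) = -43.60°.

∠G(j5) ≈ -43.60°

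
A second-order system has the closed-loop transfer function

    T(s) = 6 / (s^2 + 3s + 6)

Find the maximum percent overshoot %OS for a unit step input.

Comparing s^2 + 3s + 6 to s^2 + 2ζωₙs + ωₙ²: ωₙ = √6 ≈ 2.449 rad/s and ζ = 3/(2·√6) ≈ 0.6124.
%OS = 100·exp(−πζ/√(1−ζ²)) = 100·exp(−π·0.6124/√(1−0.6124²)) ≈ 8.77%.

%OS ≈ 8.77%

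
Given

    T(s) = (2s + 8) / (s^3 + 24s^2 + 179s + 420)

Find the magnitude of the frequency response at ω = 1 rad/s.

Substitute s = j1: numerator = 8 + j2, denominator = 396 + j178.
|T(j1)| = |8 + j2| / |396 + j178| = 8.2462 / 434.17 ≈ 0.01899.

|T(j1)| ≈ 0.01899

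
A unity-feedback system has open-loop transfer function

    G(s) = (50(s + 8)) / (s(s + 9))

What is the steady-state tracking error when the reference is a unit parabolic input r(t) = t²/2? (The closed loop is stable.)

e_ss = ∞

G(s) has one pole at the origin.
This is a Type 1 system; Ka = lim_{s→0} s^2·G(s) = 0, so the steady-state error for a parabola input is infinite.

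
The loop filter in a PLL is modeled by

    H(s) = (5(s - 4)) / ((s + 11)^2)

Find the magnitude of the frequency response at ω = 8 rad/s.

|H(j8)| ≈ 0.2417

Substitute s = j8: numerator = -20 + j40, denominator = 57 + j176.
|H(j8)| = |-20 + j40| / |57 + j176| = 44.721 / 185 ≈ 0.2417.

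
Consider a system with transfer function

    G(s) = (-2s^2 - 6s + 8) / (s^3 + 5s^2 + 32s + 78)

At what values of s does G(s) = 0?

Set the numerator to zero: -2s^2 - 6s + 8 = 0, i.e. -2·(s^2 + 3s - 4) = 0.
Factoring: (s + 4)(s - 1) = 0.

s = -4, 1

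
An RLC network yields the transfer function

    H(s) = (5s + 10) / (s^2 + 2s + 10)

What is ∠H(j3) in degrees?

At s = j3: numerator = 10 + j15, denominator = 1 + j6.
∠H = ∠num − ∠den = 56.310° − (80.538°) = -24.23°.

∠H(j3) ≈ -24.23°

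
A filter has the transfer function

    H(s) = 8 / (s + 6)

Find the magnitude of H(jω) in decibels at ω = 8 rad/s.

|H(j8)|_dB ≈ -1.94 dB

Substitute s = j8: numerator = 8, denominator = 6 + j8.
|H(j8)| = |8| / |6 + j8| = 8 / 10 = 0.8000.
In decibels: 20·log₁₀(0.8000) ≈ -1.94 dB.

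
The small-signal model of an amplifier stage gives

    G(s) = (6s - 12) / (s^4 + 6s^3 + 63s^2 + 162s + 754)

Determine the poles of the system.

s = -2 ± 5j, -1 ± 5j

The poles are the roots of the denominator s^4 + 6s^3 + 63s^2 + 162s + 754 = 0.
No real roots exist; factor into two real quadratics: (s^2 + 4s + 29)(s^2 + 2s + 26) = 0.
Each quadratic gives a conjugate pair via the quadratic formula.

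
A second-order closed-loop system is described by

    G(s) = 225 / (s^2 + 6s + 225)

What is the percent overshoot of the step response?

Comparing s^2 + 6s + 225 to s^2 + 2ζωₙs + ωₙ²: ωₙ = 15 rad/s and ζ = 6/(2·15) = 0.2.
%OS = 100·exp(−πζ/√(1−ζ²)) = 100·exp(−π·0.2/√(1−0.2²)) ≈ 52.7%.

%OS ≈ 52.7%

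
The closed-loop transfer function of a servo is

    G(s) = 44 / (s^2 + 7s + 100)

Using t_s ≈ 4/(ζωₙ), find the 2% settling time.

t_s ≈ 1.143 s

Comparing s^2 + 7s + 100 to s^2 + 2ζωₙs + ωₙ²: ωₙ = 10 rad/s and ζ = 7/(2·10) = 0.35.
ζωₙ = 7/2 = 3.5, so t_s ≈ 4/(ζωₙ) = 4/3.5 ≈ 1.143 s.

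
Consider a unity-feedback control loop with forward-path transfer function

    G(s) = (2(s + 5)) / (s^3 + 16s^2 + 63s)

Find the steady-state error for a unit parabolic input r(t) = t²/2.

e_ss = ∞

G(s) has one pole at the origin.
This is a Type 1 system; Ka = lim_{s→0} s^2·G(s) = 0, so the steady-state error for a parabola input is infinite.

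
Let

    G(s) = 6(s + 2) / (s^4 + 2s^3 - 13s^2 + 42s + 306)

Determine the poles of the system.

s = 3 ± 3j, -4 ± j

The poles are the roots of the denominator s^4 + 2s^3 - 13s^2 + 42s + 306 = 0.
No real roots exist; factor into two real quadratics: (s^2 - 6s + 18)(s^2 + 8s + 17) = 0.
Each quadratic gives a conjugate pair via the quadratic formula.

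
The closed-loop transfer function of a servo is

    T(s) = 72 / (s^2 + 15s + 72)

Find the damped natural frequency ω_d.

ω_d ≈ 3.969 rad/s

Comparing s^2 + 15s + 72 to s^2 + 2ζωₙs + ωₙ²: ωₙ = √72 ≈ 8.485 rad/s and ζ = 15/(2·√72) ≈ 0.8839.
ζωₙ = 15/2 = 7.5, so ω_d = ωₙ√(1−ζ²) = √(ωₙ² − (ζωₙ)²) = √(72 − 7.5²) = √15.75 ≈ 3.969 rad/s.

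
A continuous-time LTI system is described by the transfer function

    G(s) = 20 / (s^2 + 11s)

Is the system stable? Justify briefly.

marginally stable

The denominator s^2 + 11s factors as s(s + 11), giving poles at s = 0, -11.
Since the simple pole(s) at s = 0 lie on the jω-axis with none in the right half-plane, the system is marginally stable.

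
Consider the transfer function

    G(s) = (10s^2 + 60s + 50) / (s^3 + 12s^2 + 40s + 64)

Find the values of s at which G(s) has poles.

The poles are the roots of the denominator s^3 + 12s^2 + 40s + 64 = 0.
Trying s = -8: the polynomial evaluates to 0, so (s + 8) is a factor.
Dividing out leaves s^2 + 4s + 8 = 0.
The quadratic formula then gives s = -2 ± 2j.

s = -2 + 2j, -2 - 2j, -8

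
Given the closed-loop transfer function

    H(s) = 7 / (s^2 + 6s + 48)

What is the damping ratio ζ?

Compare the denominator to the standard form s^2 + 2ζωₙs + ωₙ².
ωₙ² = 48, so ωₙ = √48 ≈ 6.928 rad/s.
2ζωₙ = 6, so ζ = 6/(2·√48) ≈ 0.4330.
With ζ = 0.4330 the response is underdamped.

ζ ≈ 0.4330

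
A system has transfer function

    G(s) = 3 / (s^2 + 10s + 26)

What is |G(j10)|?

|G(j10)| ≈ 0.02412

Substitute s = j10: numerator = 3, denominator = -74 + j100.
|G(j10)| = |3| / |-74 + j100| = 3 / 124.40 ≈ 0.02412.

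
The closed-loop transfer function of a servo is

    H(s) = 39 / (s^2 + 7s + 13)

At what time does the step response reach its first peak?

Comparing s^2 + 7s + 13 to s^2 + 2ζωₙs + ωₙ²: ωₙ = √13 ≈ 3.606 rad/s and ζ = 7/(2·√13) ≈ 0.9707.
ζωₙ = 7/2 = 3.5, so ω_d = ωₙ√(1−ζ²) = √(ωₙ² − (ζωₙ)²) = √(13 − 3.5²) = √0.75 ≈ 0.8660 rad/s.
t_p = π/ω_d = π/0.8660 ≈ 3.628 s.

t_p ≈ 3.628 s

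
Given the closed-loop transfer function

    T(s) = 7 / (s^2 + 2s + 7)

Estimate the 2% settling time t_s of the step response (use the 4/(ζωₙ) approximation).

Comparing s^2 + 2s + 7 to s^2 + 2ζωₙs + ωₙ²: ωₙ = √7 ≈ 2.646 rad/s and ζ = 2/(2·√7) ≈ 0.3780.
ζωₙ = 2/2 = 1, so t_s ≈ 4/(ζωₙ) = 4/1 = 4 s.

t_s ≈ 4 s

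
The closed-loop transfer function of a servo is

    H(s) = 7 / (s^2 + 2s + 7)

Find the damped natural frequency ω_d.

Comparing s^2 + 2s + 7 to s^2 + 2ζωₙs + ωₙ²: ωₙ = √7 ≈ 2.646 rad/s and ζ = 2/(2·√7) ≈ 0.3780.
ζωₙ = 2/2 = 1, so ω_d = ωₙ√(1−ζ²) = √(ωₙ² − (ζωₙ)²) = √(7 − 1²) = √6 ≈ 2.449 rad/s.

ω_d ≈ 2.449 rad/s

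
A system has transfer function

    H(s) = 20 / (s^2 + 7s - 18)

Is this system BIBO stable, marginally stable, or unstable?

unstable

The denominator s^2 + 7s - 18 factors as (s - 2)(s + 9), giving poles at s = 2, -9.
Since the pole(s) at s = 2 lie in the right half-plane, the system is unstable.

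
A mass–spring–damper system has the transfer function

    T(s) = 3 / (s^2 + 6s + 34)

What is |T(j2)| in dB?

|T(j2)|_dB ≈ -20.6 dB

Substitute s = j2: numerator = 3, denominator = 30 + j12.
|T(j2)| = |3| / |30 + j12| = 3 / 32.311 ≈ 0.09285.
In decibels: 20·log₁₀(0.09285) ≈ -20.6 dB.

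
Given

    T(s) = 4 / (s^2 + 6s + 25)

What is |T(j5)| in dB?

Substitute s = j5: numerator = 4, denominator = j30.
|T(j5)| = |4| / |j30| = 4 / 30 ≈ 0.1333.
In decibels: 20·log₁₀(0.1333) ≈ -17.5 dB.

|T(j5)|_dB ≈ -17.5 dB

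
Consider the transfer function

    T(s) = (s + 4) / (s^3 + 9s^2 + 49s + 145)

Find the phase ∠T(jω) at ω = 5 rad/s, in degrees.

At s = j5: numerator = 4 + j5, denominator = -80 + j120.
∠T = ∠num − ∠den = 51.340° − (123.69°) = -72.35°.

∠T(j5) ≈ -72.35°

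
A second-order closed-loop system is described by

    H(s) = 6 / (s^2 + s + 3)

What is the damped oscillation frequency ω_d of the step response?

Comparing s^2 + s + 3 to s^2 + 2ζωₙs + ωₙ²: ωₙ = √3 ≈ 1.732 rad/s and ζ = 1/(2·√3) ≈ 0.2887.
ζωₙ = 1/2 = 0.5, so ω_d = ωₙ√(1−ζ²) = √(ωₙ² − (ζωₙ)²) = √(3 − 0.5²) = √2.75 ≈ 1.658 rad/s.

ω_d ≈ 1.658 rad/s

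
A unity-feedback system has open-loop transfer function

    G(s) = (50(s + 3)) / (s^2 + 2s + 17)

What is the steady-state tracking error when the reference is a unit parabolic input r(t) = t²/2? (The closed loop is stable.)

e_ss = ∞

G(s) has no poles at the origin.
This is a Type 0 system; Ka = lim_{s→0} s^2·G(s) = 0, so the steady-state error for a parabola input is infinite.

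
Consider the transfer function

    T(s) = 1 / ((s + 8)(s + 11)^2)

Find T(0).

T(0) = 1/968 ≈ 0.001033

Set s = 0: T(0) = (1) / (968) = 1/968.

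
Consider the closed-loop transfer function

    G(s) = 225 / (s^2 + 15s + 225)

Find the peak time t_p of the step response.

t_p ≈ 0.2418 s

Comparing s^2 + 15s + 225 to s^2 + 2ζωₙs + ωₙ²: ωₙ = 15 rad/s and ζ = 15/(2·15) = 0.5.
ζωₙ = 15/2 = 7.5, so ω_d = ωₙ√(1−ζ²) = √(ωₙ² − (ζωₙ)²) = √(225 − 7.5²) = √168.75 ≈ 12.99 rad/s.
t_p = π/ω_d = π/12.99 ≈ 0.2418 s.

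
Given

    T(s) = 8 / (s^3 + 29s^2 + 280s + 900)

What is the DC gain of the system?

Set s = 0: T(0) = (8) / (900) = 2/225.

T(0) = 2/225 ≈ 0.008889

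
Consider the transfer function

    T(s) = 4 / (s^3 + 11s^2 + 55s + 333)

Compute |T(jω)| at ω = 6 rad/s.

|T(j6)| ≈ 0.03071

Substitute s = j6: numerator = 4, denominator = -63 + j114.
|T(j6)| = |4| / |-63 + j114| = 4 / 130.25 ≈ 0.03071.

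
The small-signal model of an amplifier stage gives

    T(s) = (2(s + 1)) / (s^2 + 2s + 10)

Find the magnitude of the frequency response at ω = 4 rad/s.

|T(j4)| ≈ 0.8246

Substitute s = j4: numerator = 2 + j8, denominator = -6 + j8.
|T(j4)| = |2 + j8| / |-6 + j8| = 8.2462 / 10 ≈ 0.8246.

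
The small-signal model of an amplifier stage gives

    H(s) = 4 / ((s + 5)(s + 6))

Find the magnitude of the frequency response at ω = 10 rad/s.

|H(j10)| ≈ 0.03068

Substitute s = j10: numerator = 4, denominator = -70 + j110.
|H(j10)| = |4| / |-70 + j110| = 4 / 130.38 ≈ 0.03068.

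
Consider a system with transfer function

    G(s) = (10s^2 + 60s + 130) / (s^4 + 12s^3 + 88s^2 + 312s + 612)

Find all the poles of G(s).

s = -3 ± 5j, -3 ± 3j

The poles are the roots of the denominator s^4 + 12s^3 + 88s^2 + 312s + 612 = 0.
No real roots exist; factor into two real quadratics: (s^2 + 6s + 34)(s^2 + 6s + 18) = 0.
Each quadratic gives a conjugate pair via the quadratic formula.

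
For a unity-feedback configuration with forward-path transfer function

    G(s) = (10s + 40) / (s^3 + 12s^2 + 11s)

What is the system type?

Type 1

Factor s from the denominator: s^3 + 12s^2 + 11s = s·(s^2 + 12s + 11).
There is 1 pole at the origin, so the system is Type 1.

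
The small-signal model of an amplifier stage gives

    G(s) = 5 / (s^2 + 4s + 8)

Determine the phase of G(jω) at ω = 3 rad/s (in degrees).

At s = j3: numerator = 5, denominator = -1 + j12.
∠G = ∠num − ∠den = 0° − (94.764°) = -94.76°.

∠G(j3) ≈ -94.76°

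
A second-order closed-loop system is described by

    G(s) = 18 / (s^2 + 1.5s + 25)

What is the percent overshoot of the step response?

Comparing s^2 + 1.5s + 25 to s^2 + 2ζωₙs + ωₙ²: ωₙ = 5 rad/s and ζ = 1.5/(2·5) = 0.15.
%OS = 100·exp(−πζ/√(1−ζ²)) = 100·exp(−π·0.15/√(1−0.15²)) ≈ 62.1%.

%OS ≈ 62.1%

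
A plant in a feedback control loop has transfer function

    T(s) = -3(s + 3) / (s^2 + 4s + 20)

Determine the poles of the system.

The poles are the roots of the denominator s^2 + 4s + 20 = 0.
Using the quadratic formula: s = (-4 ± √(-64))/2 = -2 ± 4j.

s = -2 ± 4j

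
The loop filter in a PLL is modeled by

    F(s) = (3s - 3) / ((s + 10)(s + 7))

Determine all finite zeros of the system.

Set the numerator to zero: 3s - 3 = 0, i.e. 3·(s - 1) = 0.
So s = 1.

s = 1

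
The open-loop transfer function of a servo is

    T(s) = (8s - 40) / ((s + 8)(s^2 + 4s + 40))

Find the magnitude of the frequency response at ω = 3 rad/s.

Substitute s = j3: numerator = -40 + j24, denominator = 212 + j189.
|T(j3)| = |-40 + j24| / |212 + j189| = 46.648 / 284.02 ≈ 0.1642.

|T(j3)| ≈ 0.1642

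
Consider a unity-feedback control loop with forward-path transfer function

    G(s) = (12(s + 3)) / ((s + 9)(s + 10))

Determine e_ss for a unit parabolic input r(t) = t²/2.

G(s) has no poles at the origin.
This is a Type 0 system; Ka = lim_{s→0} s^2·G(s) = 0, so the steady-state error for a parabola input is infinite.

e_ss = ∞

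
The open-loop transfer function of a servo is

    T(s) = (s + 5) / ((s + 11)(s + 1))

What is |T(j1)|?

Substitute s = j1: numerator = 5 + j1, denominator = 10 + j12.
|T(j1)| = |5 + j1| / |10 + j12| = 5.0990 / 15.620 ≈ 0.3264.

|T(j1)| ≈ 0.3264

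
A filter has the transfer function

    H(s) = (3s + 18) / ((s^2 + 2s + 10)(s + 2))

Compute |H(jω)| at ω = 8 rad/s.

Substitute s = j8: numerator = 18 + j24, denominator = -236 - j400.
|H(j8)| = |18 + j24| / |-236 - j400| = 30 / 464.43 ≈ 0.06460.

|H(j8)| ≈ 0.06460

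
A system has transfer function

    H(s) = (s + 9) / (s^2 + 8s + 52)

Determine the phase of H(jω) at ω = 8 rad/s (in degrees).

At s = j8: numerator = 9 + j8, denominator = -12 + j64.
∠H = ∠num − ∠den = 41.634° − (100.62°) = -58.99°.

∠H(j8) ≈ -58.99°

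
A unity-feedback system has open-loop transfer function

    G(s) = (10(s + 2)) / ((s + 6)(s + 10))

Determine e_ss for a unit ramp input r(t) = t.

e_ss = ∞

G(s) has no poles at the origin.
This is a Type 0 system; Kv = lim_{s→0} s·G(s) = 0, so the steady-state error for a ramp input is infinite.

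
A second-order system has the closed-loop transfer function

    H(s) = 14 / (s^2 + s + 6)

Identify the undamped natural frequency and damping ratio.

ωₙ ≈ 2.449 rad/s, ζ ≈ 0.2041

Compare the denominator to the standard form s^2 + 2ζωₙs + ωₙ².
ωₙ² = 6, so ωₙ = √6 ≈ 2.449 rad/s.
2ζωₙ = 1, so ζ = 1/(2·√6) ≈ 0.2041.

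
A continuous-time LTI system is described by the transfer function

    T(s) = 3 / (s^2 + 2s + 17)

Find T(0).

T(0) = 3/17 ≈ 0.1765

At s = 0 each factor (s + a) contributes a and each (s^2 + bs + c) contributes c.
T(0) = 3·1 / ((17)) = 3/17 = 3/17.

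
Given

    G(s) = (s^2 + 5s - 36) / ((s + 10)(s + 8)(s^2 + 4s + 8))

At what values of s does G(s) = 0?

s = 4, -9

Set the numerator to zero: s^2 + 5s - 36 = 0.
Factoring: (s - 4)(s + 9) = 0.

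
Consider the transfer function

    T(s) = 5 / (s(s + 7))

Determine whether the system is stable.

The poles can be read from the denominator factors: s = 0, -7.
Since the simple pole(s) at s = 0 lie on the jω-axis with none in the right half-plane, the system is marginally stable.

marginally stable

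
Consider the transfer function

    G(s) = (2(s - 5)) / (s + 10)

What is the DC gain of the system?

At s = 0 each factor (s + a) contributes a and each (s^2 + bs + c) contributes c.
G(0) = 2·(-5) / ((10)) = -10/10 = -1.

G(0) = -1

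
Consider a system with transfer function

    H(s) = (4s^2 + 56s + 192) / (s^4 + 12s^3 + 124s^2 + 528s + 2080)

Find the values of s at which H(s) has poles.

The poles are the roots of the denominator s^4 + 12s^3 + 124s^2 + 528s + 2080 = 0.
No real roots exist; factor into two real quadratics: (s^2 + 8s + 52)(s^2 + 4s + 40) = 0.
Each quadratic gives a conjugate pair via the quadratic formula.

s = -4 + 6j, -4 - 6j, -2 + 6j, -2 - 6j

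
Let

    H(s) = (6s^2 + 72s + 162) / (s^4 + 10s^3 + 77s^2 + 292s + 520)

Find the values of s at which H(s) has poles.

The poles are the roots of the denominator s^4 + 10s^3 + 77s^2 + 292s + 520 = 0.
No real roots exist; factor into two real quadratics: (s^2 + 4s + 40)(s^2 + 6s + 13) = 0.
Each quadratic gives a conjugate pair via the quadratic formula.

s = -2 + 6j, -2 - 6j, -3 + 2j, -3 - 2j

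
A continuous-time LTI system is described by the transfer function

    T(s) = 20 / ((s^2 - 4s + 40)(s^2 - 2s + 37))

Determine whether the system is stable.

unstable

The poles can be read from the denominator factors: s = 2 + 6j, 2 - 6j, 1 + 6j, 1 - 6j.
Since the pole(s) at s = 2 + 6j, 2 - 6j, 1 + 6j, 1 - 6j lie in the right half-plane, the system is unstable.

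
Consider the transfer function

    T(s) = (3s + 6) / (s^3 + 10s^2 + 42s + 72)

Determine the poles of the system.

s = -4, -3 ± 3j

The poles are the roots of the denominator s^3 + 10s^2 + 42s + 72 = 0.
Trying s = -4: the polynomial evaluates to 0, so (s + 4) is a factor.
Dividing out leaves s^2 + 6s + 18 = 0.
The quadratic formula then gives s = -3 ± 3j.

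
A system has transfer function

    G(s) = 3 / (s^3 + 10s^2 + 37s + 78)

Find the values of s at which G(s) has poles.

The poles are the roots of the denominator s^3 + 10s^2 + 37s + 78 = 0.
Trying s = -6: the polynomial evaluates to 0, so (s + 6) is a factor.
Dividing out leaves s^2 + 4s + 13 = 0.
The quadratic formula then gives s = -2 ± 3j.

s = -2 + 3j, -2 - 3j, -6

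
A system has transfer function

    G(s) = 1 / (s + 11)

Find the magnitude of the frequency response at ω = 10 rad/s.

|G(j10)| ≈ 0.06727

Substitute s = j10: numerator = 1, denominator = 11 + j10.
|G(j10)| = |1| / |11 + j10| = 1 / 14.866 ≈ 0.06727.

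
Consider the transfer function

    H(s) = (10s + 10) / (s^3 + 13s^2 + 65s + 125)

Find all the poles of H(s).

s = -4 ± 3j, -5

The poles are the roots of the denominator s^3 + 13s^2 + 65s + 125 = 0.
Trying s = -5: the polynomial evaluates to 0, so (s + 5) is a factor.
Dividing out leaves s^2 + 8s + 25 = 0.
The quadratic formula then gives s = -4 ± 3j.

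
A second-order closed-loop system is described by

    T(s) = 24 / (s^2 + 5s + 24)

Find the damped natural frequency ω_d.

ω_d ≈ 4.213 rad/s

Comparing s^2 + 5s + 24 to s^2 + 2ζωₙs + ωₙ²: ωₙ = √24 ≈ 4.899 rad/s and ζ = 5/(2·√24) ≈ 0.5103.
ζωₙ = 5/2 = 2.5, so ω_d = ωₙ√(1−ζ²) = √(ωₙ² − (ζωₙ)²) = √(24 − 2.5²) = √17.75 ≈ 4.213 rad/s.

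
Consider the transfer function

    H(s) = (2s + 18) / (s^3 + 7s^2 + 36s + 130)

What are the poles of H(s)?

The poles are the roots of the denominator s^3 + 7s^2 + 36s + 130 = 0.
Trying s = -5: the polynomial evaluates to 0, so (s + 5) is a factor.
Dividing out leaves s^2 + 2s + 26 = 0.
The quadratic formula then gives s = -1 ± 5j.

s = -1 ± 5j, -5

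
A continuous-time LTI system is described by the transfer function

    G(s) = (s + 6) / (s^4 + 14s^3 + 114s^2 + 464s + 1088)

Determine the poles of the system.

s = -3 + 5j, -3 - 5j, -4 + 4j, -4 - 4j

The poles are the roots of the denominator s^4 + 14s^3 + 114s^2 + 464s + 1088 = 0.
No real roots exist; factor into two real quadratics: (s^2 + 6s + 34)(s^2 + 8s + 32) = 0.
Each quadratic gives a conjugate pair via the quadratic formula.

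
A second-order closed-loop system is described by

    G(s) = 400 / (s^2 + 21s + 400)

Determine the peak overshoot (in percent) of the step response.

%OS ≈ 14.4%

Comparing s^2 + 21s + 400 to s^2 + 2ζωₙs + ωₙ²: ωₙ = 20 rad/s and ζ = 21/(2·20) = 0.525.
%OS = 100·exp(−πζ/√(1−ζ²)) = 100·exp(−π·0.525/√(1−0.525²)) ≈ 14.4%.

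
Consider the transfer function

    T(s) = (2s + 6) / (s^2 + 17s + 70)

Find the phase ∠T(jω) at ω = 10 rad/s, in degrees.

At s = j10: numerator = 6 + j20, denominator = -30 + j170.
∠T = ∠num − ∠den = 73.301° − (100.01°) = -26.71°.

∠T(j10) ≈ -26.71°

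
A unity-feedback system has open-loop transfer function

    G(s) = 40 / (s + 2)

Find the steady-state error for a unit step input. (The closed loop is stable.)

G(s) has no poles at the origin.
This is a Type 0 system. Kp = lim_{s→0} G(s) = 40/2 = 20.
e_ss = 1/(1 + Kp) = 1/(1 + 20) = 1/21 ≈ 0.04762.

e_ss = 0.04762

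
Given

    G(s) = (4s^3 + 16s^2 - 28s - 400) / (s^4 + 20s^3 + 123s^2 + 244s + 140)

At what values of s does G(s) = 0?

s = -4 ± 3j, 4

Set the numerator to zero: 4s^3 + 16s^2 - 28s - 400 = 0, i.e. 4·(s^3 + 4s^2 - 7s - 100) = 0.
Factoring: (s^2 + 8s + 25)(s - 4) = 0.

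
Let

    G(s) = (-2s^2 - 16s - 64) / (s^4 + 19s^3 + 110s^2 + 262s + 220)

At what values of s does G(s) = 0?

s = -4 + 4j, -4 - 4j

Set the numerator to zero: -2s^2 - 16s - 64 = 0, i.e. -2·(s^2 + 8s + 32) = 0.
Factoring: (s^2 + 8s + 32) = 0.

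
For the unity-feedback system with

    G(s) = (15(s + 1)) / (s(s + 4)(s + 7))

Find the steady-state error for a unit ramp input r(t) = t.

G(s) has one pole at the origin.
This is a Type 1 system. Kv = lim_{s→0} s·G(s) = 15/28.
e_ss = 1/Kv = 1/(15/28) = 28/15 ≈ 1.867.

e_ss = 1.867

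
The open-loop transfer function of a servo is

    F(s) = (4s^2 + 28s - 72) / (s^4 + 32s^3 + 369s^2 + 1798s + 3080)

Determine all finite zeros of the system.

Set the numerator to zero: 4s^2 + 28s - 72 = 0, i.e. 4·(s^2 + 7s - 18) = 0.
Factoring: (s - 2)(s + 9) = 0.

s = 2, -9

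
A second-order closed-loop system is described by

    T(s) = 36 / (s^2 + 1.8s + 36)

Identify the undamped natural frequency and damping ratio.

ωₙ = 6 rad/s, ζ = 0.15

Compare the denominator to the standard form s^2 + 2ζωₙs + ωₙ².
ωₙ² = 36, so ωₙ = 6 rad/s.
2ζωₙ = 1.8, so ζ = 1.8/(2·6) = 0.15.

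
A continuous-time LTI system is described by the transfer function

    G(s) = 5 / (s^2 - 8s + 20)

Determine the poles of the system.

The poles are the roots of the denominator s^2 - 8s + 20 = 0.
Using the quadratic formula: s = (8 ± √(-16))/2 = 4 ± 2j.

s = 4 + 2j, 4 - 2j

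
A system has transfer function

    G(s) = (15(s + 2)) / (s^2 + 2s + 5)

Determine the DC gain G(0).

At s = 0 each factor (s + a) contributes a and each (s^2 + bs + c) contributes c.
G(0) = 15·(2) / ((5)) = 30/5 = 6.

G(0) = 6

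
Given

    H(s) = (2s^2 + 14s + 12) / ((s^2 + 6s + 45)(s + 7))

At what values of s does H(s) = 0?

s = -6, -1

Set the numerator to zero: 2s^2 + 14s + 12 = 0, i.e. 2·(s^2 + 7s + 6) = 0.
Factoring: (s + 6)(s + 1) = 0.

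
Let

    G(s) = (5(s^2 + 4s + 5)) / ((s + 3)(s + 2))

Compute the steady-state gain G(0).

At s = 0 each factor (s + a) contributes a and each (s^2 + bs + c) contributes c.
G(0) = 5·(5) / ((3) · (2)) = 25/6 = 25/6.

G(0) = 25/6 ≈ 4.167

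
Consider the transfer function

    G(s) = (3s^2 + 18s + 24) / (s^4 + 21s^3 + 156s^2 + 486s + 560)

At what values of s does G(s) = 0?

Set the numerator to zero: 3s^2 + 18s + 24 = 0, i.e. 3·(s^2 + 6s + 8) = 0.
Factoring: (s + 2)(s + 4) = 0.

s = -2, -4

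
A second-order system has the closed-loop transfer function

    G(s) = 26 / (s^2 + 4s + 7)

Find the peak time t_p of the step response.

Comparing s^2 + 4s + 7 to s^2 + 2ζωₙs + ωₙ²: ωₙ = √7 ≈ 2.646 rad/s and ζ = 4/(2·√7) ≈ 0.7559.
ζωₙ = 4/2 = 2, so ω_d = ωₙ√(1−ζ²) = √(ωₙ² − (ζωₙ)²) = √(7 − 2²) = √3 ≈ 1.732 rad/s.
t_p = π/ω_d = π/1.732 ≈ 1.814 s.

t_p ≈ 1.814 s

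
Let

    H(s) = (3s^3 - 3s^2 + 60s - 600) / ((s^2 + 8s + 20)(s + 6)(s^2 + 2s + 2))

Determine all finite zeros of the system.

Set the numerator to zero: 3s^3 - 3s^2 + 60s - 600 = 0, i.e. 3·(s^3 - s^2 + 20s - 200) = 0.
Factoring: (s^2 + 4s + 40)(s - 5) = 0.

s = -2 + 6j, -2 - 6j, 5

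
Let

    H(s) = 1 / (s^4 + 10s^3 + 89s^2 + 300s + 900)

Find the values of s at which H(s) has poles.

The poles are the roots of the denominator s^4 + 10s^3 + 89s^2 + 300s + 900 = 0.
No real roots exist; factor into two real quadratics: (s^2 + 4s + 20)(s^2 + 6s + 45) = 0.
Each quadratic gives a conjugate pair via the quadratic formula.

s = -2 ± 4j, -3 ± 6j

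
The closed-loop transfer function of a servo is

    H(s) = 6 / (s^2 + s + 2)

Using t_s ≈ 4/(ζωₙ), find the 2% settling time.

t_s ≈ 8 s

Comparing s^2 + s + 2 to s^2 + 2ζωₙs + ωₙ²: ωₙ = √2 ≈ 1.414 rad/s and ζ = 1/(2·√2) ≈ 0.3536.
ζωₙ = 1/2 = 0.5, so t_s ≈ 4/(ζωₙ) = 4/0.5 = 8 s.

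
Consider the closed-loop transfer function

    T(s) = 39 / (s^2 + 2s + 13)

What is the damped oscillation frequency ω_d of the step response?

Comparing s^2 + 2s + 13 to s^2 + 2ζωₙs + ωₙ²: ωₙ = √13 ≈ 3.606 rad/s and ζ = 2/(2·√13) ≈ 0.2774.
ζωₙ = 2/2 = 1, so ω_d = ωₙ√(1−ζ²) = √(ωₙ² − (ζωₙ)²) = √(13 − 1²) = √12 ≈ 3.464 rad/s.

ω_d ≈ 3.464 rad/s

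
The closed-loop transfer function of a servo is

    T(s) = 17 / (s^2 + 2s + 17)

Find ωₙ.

Compare the denominator to the standard form s^2 + 2ζωₙs + ωₙ².
ωₙ² = 17, so ωₙ = √17 ≈ 4.123 rad/s.

ωₙ ≈ 4.123 rad/s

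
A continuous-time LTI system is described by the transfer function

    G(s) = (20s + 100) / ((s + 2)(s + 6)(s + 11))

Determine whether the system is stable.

The poles can be read from the denominator factors: s = -2, -6, -11.
Since all poles lie strictly in the left half-plane, the system is stable.

stable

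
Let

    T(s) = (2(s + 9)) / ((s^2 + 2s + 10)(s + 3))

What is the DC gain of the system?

At s = 0 each factor (s + a) contributes a and each (s^2 + bs + c) contributes c.
T(0) = 2·(9) / ((10) · (3)) = 18/30 = 3/5.

T(0) = 3/5 ≈ 0.6000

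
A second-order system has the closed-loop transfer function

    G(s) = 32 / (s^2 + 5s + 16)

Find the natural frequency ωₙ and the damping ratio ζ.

Compare the denominator to the standard form s^2 + 2ζωₙs + ωₙ².
ωₙ² = 16, so ωₙ = 4 rad/s.
2ζωₙ = 5, so ζ = 5/(2·4) = 0.625.
With ζ = 0.625 the response is underdamped.

ωₙ = 4 rad/s, ζ = 0.625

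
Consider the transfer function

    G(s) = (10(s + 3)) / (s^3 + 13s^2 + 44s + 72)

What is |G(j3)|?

|G(j3)| ≈ 0.3714

Substitute s = j3: numerator = 30 + j30, denominator = -45 + j105.
|G(j3)| = |30 + j30| / |-45 + j105| = 42.426 / 114.24 ≈ 0.3714.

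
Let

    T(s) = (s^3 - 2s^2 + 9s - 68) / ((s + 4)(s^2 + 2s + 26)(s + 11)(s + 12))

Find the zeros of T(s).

Set the numerator to zero: s^3 - 2s^2 + 9s - 68 = 0.
Factoring: (s^2 + 2s + 17)(s - 4) = 0.

s = -1 ± 4j, 4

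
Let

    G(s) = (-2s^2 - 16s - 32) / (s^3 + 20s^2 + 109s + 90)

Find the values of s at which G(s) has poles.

The poles are the roots of the denominator s^3 + 20s^2 + 109s + 90 = 0.
Trying s = -1: the polynomial evaluates to 0, so (s + 1) is a factor.
Dividing out leaves s^2 + 19s + 90 = 0.
Factoring the quadratic: (s + 10)(s + 9) = 0.

s = -1, -10, -9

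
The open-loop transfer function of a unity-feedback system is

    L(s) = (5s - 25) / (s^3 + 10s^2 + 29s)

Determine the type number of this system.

Factor s from the denominator: s^3 + 10s^2 + 29s = s·(s^2 + 10s + 29).
There is 1 pole at the origin, so the system is Type 1.

Type 1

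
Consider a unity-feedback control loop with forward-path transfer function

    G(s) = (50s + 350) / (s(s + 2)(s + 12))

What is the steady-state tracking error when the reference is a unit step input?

G(s) has one pole at the origin.
This is a Type 1 system; for a step input the steady-state error is zero.

e_ss = 0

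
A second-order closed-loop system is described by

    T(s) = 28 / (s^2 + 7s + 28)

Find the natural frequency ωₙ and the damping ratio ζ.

Compare the denominator to the standard form s^2 + 2ζωₙs + ωₙ².
ωₙ² = 28, so ωₙ = √28 ≈ 5.292 rad/s.
2ζωₙ = 7, so ζ = 7/(2·√28) ≈ 0.6614.

ωₙ ≈ 5.292 rad/s, ζ ≈ 0.6614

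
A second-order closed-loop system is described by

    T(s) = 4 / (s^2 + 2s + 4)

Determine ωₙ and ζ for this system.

Compare the denominator to the standard form s^2 + 2ζωₙs + ωₙ².
ωₙ² = 4, so ωₙ = 2 rad/s.
2ζωₙ = 2, so ζ = 2/(2·2) = 0.5.
With ζ = 0.5 the response is underdamped.

ωₙ = 2 rad/s, ζ = 0.5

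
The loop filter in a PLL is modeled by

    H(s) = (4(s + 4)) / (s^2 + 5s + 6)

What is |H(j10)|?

Substitute s = j10: numerator = 16 + j40, denominator = -94 + j50.
|H(j10)| = |16 + j40| / |-94 + j50| = 43.081 / 106.47 ≈ 0.4046.

|H(j10)| ≈ 0.4046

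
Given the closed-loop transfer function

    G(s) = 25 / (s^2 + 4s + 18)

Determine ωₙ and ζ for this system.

Compare the denominator to the standard form s^2 + 2ζωₙs + ωₙ².
ωₙ² = 18, so ωₙ = √18 ≈ 4.243 rad/s.
2ζωₙ = 4, so ζ = 4/(2·√18) ≈ 0.4714.

ωₙ ≈ 4.243 rad/s, ζ ≈ 0.4714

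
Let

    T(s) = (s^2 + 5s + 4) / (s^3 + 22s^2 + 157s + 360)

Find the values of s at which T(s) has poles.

s = -8, -5, -9

The poles are the roots of the denominator s^3 + 22s^2 + 157s + 360 = 0.
Trying s = -8: the polynomial evaluates to 0, so (s + 8) is a factor.
Dividing out leaves s^2 + 14s + 45 = 0.
Factoring the quadratic: (s + 5)(s + 9) = 0.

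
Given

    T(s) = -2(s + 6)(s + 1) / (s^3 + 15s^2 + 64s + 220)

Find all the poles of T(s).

The poles are the roots of the denominator s^3 + 15s^2 + 64s + 220 = 0.
Trying s = -11: the polynomial evaluates to 0, so (s + 11) is a factor.
Dividing out leaves s^2 + 4s + 20 = 0.
The quadratic formula then gives s = -2 ± 4j.

s = -2 ± 4j, -11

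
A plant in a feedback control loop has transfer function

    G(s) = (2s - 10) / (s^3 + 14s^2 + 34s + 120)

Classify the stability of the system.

stable

The denominator s^3 + 14s^2 + 34s + 120 factors as (s + 12)(s^2 + 2s + 10), giving poles at s = -12, -1 ± 3j.
Since all poles lie strictly in the left half-plane, the system is stable.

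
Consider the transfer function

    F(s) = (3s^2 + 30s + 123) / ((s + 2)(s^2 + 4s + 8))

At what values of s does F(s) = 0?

s = -5 + 4j, -5 - 4j

Set the numerator to zero: 3s^2 + 30s + 123 = 0, i.e. 3·(s^2 + 10s + 41) = 0.
Factoring: (s^2 + 10s + 41) = 0.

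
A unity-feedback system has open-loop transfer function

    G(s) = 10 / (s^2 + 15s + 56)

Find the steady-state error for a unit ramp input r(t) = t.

e_ss = ∞

G(s) has no poles at the origin.
This is a Type 0 system; Kv = lim_{s→0} s·G(s) = 0, so the steady-state error for a ramp input is infinite.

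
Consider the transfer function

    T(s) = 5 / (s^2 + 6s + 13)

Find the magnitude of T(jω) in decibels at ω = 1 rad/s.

|T(j1)|_dB ≈ -8.57 dB

Substitute s = j1: numerator = 5, denominator = 12 + j6.
|T(j1)| = |5| / |12 + j6| = 5 / 13.416 ≈ 0.3727.
In decibels: 20·log₁₀(0.3727) ≈ -8.57 dB.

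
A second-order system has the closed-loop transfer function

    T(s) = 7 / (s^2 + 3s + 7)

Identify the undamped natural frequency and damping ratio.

ωₙ ≈ 2.646 rad/s, ζ ≈ 0.5669

Compare the denominator to the standard form s^2 + 2ζωₙs + ωₙ².
ωₙ² = 7, so ωₙ = √7 ≈ 2.646 rad/s.
2ζωₙ = 3, so ζ = 3/(2·√7) ≈ 0.5669.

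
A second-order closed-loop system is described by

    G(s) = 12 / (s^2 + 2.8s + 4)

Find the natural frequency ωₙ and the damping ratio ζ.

ωₙ = 2 rad/s, ζ = 0.7

Compare the denominator to the standard form s^2 + 2ζωₙs + ωₙ².
ωₙ² = 4, so ωₙ = 2 rad/s.
2ζωₙ = 2.8, so ζ = 2.8/(2·2) = 0.7.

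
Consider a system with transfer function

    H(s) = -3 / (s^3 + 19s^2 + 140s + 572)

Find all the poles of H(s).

The poles are the roots of the denominator s^3 + 19s^2 + 140s + 572 = 0.
Trying s = -11: the polynomial evaluates to 0, so (s + 11) is a factor.
Dividing out leaves s^2 + 8s + 52 = 0.
The quadratic formula then gives s = -4 ± 6j.

s = -4 ± 6j, -11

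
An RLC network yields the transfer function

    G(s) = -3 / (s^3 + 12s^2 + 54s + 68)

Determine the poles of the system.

The poles are the roots of the denominator s^3 + 12s^2 + 54s + 68 = 0.
Trying s = -2: the polynomial evaluates to 0, so (s + 2) is a factor.
Dividing out leaves s^2 + 10s + 34 = 0.
The quadratic formula then gives s = -5 ± 3j.

s = -5 ± 3j, -2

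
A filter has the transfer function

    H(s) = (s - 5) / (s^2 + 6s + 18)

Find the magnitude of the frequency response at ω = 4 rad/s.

Substitute s = j4: numerator = -5 + j4, denominator = 2 + j24.
|H(j4)| = |-5 + j4| / |2 + j24| = 6.4031 / 24.083 ≈ 0.2659.

|H(j4)| ≈ 0.2659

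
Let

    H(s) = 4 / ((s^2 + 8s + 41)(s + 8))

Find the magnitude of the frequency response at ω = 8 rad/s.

|H(j8)| ≈ 0.005199

Substitute s = j8: numerator = 4, denominator = -696 + j328.
|H(j8)| = |4| / |-696 + j328| = 4 / 769.42 ≈ 0.005199.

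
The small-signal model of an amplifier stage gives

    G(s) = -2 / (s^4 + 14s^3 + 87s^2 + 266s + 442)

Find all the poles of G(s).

s = -2 + 3j, -2 - 3j, -5 + 3j, -5 - 3j

The poles are the roots of the denominator s^4 + 14s^3 + 87s^2 + 266s + 442 = 0.
No real roots exist; factor into two real quadratics: (s^2 + 4s + 13)(s^2 + 10s + 34) = 0.
Each quadratic gives a conjugate pair via the quadratic formula.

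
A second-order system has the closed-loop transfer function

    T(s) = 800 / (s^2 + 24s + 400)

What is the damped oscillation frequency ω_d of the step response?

ω_d = 16 rad/s

Comparing s^2 + 24s + 400 to s^2 + 2ζωₙs + ωₙ²: ωₙ = 20 rad/s and ζ = 24/(2·20) = 0.6.
ζωₙ = 24/2 = 12, so ω_d = ωₙ√(1−ζ²) = √(ωₙ² − (ζωₙ)²) = √(400 − 12²) = √256 = 16 rad/s.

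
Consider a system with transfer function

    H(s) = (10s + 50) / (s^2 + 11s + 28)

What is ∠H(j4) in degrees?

∠H(j4) ≈ -36.09°

At s = j4: numerator = 50 + j40, denominator = 12 + j44.
∠H = ∠num − ∠den = 38.660° − (74.745°) = -36.09°.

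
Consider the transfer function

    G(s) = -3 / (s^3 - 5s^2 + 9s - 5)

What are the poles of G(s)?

s = 2 + j, 2 - j, 1

The poles are the roots of the denominator s^3 - 5s^2 + 9s - 5 = 0.
Trying s = 1: the polynomial evaluates to 0, so (s - 1) is a factor.
Dividing out leaves s^2 - 4s + 5 = 0.
The quadratic formula then gives s = 2 ± 1j.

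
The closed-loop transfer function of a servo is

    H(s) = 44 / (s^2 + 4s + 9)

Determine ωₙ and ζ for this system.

ωₙ = 3 rad/s, ζ ≈ 0.6667

Compare the denominator to the standard form s^2 + 2ζωₙs + ωₙ².
ωₙ² = 9, so ωₙ = 3 rad/s.
2ζωₙ = 4, so ζ = 4/(2·3) ≈ 0.6667.
With ζ = 0.6667 the response is underdamped.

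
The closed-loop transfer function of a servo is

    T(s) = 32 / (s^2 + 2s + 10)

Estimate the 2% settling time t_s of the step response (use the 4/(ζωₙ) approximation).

t_s ≈ 4 s

Comparing s^2 + 2s + 10 to s^2 + 2ζωₙs + ωₙ²: ωₙ = √10 ≈ 3.162 rad/s and ζ = 2/(2·√10) ≈ 0.3162.
ζωₙ = 2/2 = 1, so t_s ≈ 4/(ζωₙ) = 4/1 = 4 s.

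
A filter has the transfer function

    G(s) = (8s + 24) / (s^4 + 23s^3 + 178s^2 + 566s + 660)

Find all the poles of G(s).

The poles are the roots of the denominator s^4 + 23s^3 + 178s^2 + 566s + 660 = 0.
Trying s = -11: the polynomial evaluates to 0, so (s + 11) is a factor.
Dividing out leaves s^3 + 12s^2 + 46s + 60 = 0.
This factors further as (s^2 + 6s + 10)(s + 6) = 0.

s = -11, -3 ± j, -6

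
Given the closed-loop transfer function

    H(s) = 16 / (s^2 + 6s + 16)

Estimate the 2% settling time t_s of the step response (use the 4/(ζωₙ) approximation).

t_s ≈ 1.333 s

Comparing s^2 + 6s + 16 to s^2 + 2ζωₙs + ωₙ²: ωₙ = 4 rad/s and ζ = 6/(2·4) = 0.75.
ζωₙ = 6/2 = 3, so t_s ≈ 4/(ζωₙ) = 4/3 ≈ 1.333 s.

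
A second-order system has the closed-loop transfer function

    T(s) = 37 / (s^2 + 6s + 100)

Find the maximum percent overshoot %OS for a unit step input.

%OS ≈ 37.2%

Comparing s^2 + 6s + 100 to s^2 + 2ζωₙs + ωₙ²: ωₙ = 10 rad/s and ζ = 6/(2·10) = 0.3.
%OS = 100·exp(−πζ/√(1−ζ²)) = 100·exp(−π·0.3/√(1−0.3²)) ≈ 37.2%.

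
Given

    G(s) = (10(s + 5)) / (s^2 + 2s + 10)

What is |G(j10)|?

Substitute s = j10: numerator = 50 + j100, denominator = -90 + j20.
|G(j10)| = |50 + j100| / |-90 + j20| = 111.80 / 92.195 ≈ 1.213.

|G(j10)| ≈ 1.213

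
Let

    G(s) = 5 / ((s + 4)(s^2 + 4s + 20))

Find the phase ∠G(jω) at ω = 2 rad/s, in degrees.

At s = j2: numerator = 5, denominator = 48 + j64.
∠G = ∠num − ∠den = 0° − (53.130°) = -53.13°.

∠G(j2) ≈ -53.13°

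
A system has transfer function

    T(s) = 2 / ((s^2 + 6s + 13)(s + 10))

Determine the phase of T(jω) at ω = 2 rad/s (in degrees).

∠T(j2) ≈ -64.44°

At s = j2: numerator = 2, denominator = 66 + j138.
∠T = ∠num − ∠den = 0° − (64.440°) = -64.44°.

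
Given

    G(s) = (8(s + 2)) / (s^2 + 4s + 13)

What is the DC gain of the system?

G(0) = 16/13 ≈ 1.231

At s = 0 each factor (s + a) contributes a and each (s^2 + bs + c) contributes c.
G(0) = 8·(2) / ((13)) = 16/13 = 16/13.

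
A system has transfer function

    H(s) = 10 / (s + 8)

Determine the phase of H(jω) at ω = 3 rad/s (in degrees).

∠H(j3) ≈ -20.56°

At s = j3: numerator = 10, denominator = 8 + j3.
∠H = ∠num − ∠den = 0° − (20.556°) = -20.56°.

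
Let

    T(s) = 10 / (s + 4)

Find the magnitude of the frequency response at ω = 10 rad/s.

|T(j10)| ≈ 0.9285

Substitute s = j10: numerator = 10, denominator = 4 + j10.
|T(j10)| = |10| / |4 + j10| = 10 / 10.770 ≈ 0.9285.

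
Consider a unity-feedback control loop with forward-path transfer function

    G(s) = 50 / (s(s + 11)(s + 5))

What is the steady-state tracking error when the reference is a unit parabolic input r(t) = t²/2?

G(s) has one pole at the origin.
This is a Type 1 system; Ka = lim_{s→0} s^2·G(s) = 0, so the steady-state error for a parabola input is infinite.

e_ss = ∞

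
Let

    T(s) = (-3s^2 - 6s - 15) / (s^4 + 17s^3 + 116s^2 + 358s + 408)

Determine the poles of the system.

The poles are the roots of the denominator s^4 + 17s^3 + 116s^2 + 358s + 408 = 0.
Trying s = -4: the polynomial evaluates to 0, so (s + 4) is a factor.
Dividing out leaves s^3 + 13s^2 + 64s + 102 = 0.
This factors further as (s^2 + 10s + 34)(s + 3) = 0.

s = -5 ± 3j, -4, -3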